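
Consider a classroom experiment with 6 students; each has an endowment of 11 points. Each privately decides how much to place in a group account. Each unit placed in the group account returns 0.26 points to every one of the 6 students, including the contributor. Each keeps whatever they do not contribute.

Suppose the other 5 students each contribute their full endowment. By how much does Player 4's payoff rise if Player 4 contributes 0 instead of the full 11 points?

Switching from a contribution of 11 to 0 lets Player 4 keep an extra 11 points, but lowers the group account by 11, which costs Player 4 their own share of that drop: 0.26 × 11 = 2.86.
Net gain = 11 − 2.86 = 8.14. The private return per contributed unit (0.26) is below 1, so free-riding is indeed the best response regardless of what the others do.

8.14 points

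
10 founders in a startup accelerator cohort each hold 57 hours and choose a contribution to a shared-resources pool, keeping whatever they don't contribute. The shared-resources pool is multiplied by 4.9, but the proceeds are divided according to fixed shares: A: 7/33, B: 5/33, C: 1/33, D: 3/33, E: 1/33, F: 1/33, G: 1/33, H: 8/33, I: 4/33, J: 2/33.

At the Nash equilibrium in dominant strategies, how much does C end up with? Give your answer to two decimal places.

73.93 hours

Player j's private return per contributed unit is 4.9 × (j's share). Contributing is weakly dominant for j when that share is at least 1/4.9 = 0.2041, and contributing 0 is dominant otherwise.
A and H clear that bar, contributing 57 each; the remaining 8 contribute 0. Total contributed: 114.
C keeps 57 and receives 4.9 × 114 × 1/33 = 16.93 from the shared-resources pool, for a payoff of 73.93.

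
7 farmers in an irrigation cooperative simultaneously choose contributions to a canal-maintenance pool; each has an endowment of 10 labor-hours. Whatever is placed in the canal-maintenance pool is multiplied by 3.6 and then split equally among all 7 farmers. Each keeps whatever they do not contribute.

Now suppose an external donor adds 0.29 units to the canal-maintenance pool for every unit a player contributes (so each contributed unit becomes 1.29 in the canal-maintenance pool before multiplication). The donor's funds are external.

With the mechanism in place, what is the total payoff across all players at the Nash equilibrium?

With the mechanism, a contributed unit returns 3.6 × 1.29 / 7 = 0.6634 per unit of net cost — still below 1 — so contributing 0 remains dominant for every player.
At the Nash equilibrium no one contributes; group total payoff = 7 × 10 = 70.

70.00 labor-hours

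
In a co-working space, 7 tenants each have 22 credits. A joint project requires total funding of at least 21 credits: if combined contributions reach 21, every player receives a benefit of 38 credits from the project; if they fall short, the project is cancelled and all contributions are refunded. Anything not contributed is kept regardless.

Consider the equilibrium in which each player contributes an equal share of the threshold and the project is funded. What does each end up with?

Equal share of the threshold: 21/7 = 3.
At this profile no one gains by cutting their contribution: any cut drops the total below 21, the project is cancelled, contributions are refunded, and the deviator ends with 22, which is less than 22 − 3 + 38 = 57. Contributing more than 3 just wastes the excess. So contributing exactly 3 is a best response.
Each player's payoff: 22 − 3 + 38 = 57.

57 credits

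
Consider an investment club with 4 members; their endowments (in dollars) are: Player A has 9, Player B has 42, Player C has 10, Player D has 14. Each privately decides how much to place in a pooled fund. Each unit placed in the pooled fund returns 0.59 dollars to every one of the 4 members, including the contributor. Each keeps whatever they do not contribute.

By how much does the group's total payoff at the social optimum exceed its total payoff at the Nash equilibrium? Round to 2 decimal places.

The private return per contributed unit is 0.59 < 1 for everyone, so the Nash equilibrium is zero contribution and the group total is Σ E_j = 9 + 42 + 10 + 14 = 75.
Each contributed unit returns 2.360 to the group, so the social optimum is full contribution by everyone: group total = 2.360 × 75 = 177.00.
Efficiency loss = (2.360 − 1) × 75 = 102.00.

102.00 dollars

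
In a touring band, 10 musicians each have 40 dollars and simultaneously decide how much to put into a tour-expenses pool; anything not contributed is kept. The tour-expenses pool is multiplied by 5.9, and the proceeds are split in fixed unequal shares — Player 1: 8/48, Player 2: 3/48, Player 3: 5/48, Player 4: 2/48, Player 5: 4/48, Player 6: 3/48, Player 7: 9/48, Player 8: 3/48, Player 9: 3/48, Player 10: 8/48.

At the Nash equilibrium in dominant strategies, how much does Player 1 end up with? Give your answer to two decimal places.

79.33 dollars

A player with share s gets back 5.9·s per unit contributed, so full contribution is dominant for anyone with s > 1/5.9 = 0.1695 and zero contribution is dominant for anyone below.
Only Player 7 (9/48) clears that bar, contributing 40; the remaining 9 contribute 0. Total contributed: 40.
Player 1 keeps 40 and receives 5.9 × 40 × 8/48 = 39.33 from the tour-expenses pool, for a payoff of 79.33.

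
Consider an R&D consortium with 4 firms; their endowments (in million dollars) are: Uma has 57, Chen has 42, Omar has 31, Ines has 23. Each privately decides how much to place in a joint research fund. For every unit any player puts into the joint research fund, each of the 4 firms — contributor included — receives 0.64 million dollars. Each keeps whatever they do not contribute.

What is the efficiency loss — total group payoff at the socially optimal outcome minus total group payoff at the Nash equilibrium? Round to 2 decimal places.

238.68 million dollars

The private return per contributed unit is 0.64 < 1 for everyone, so the Nash equilibrium is zero contribution and the group total is Σ E_j = 57 + 42 + 31 + 23 = 153.
Each contributed unit returns 2.560 to the group, so the social optimum is full contribution by everyone: group total = 2.560 × 153 = 391.68.
Efficiency loss = (2.560 − 1) × 153 = 238.68.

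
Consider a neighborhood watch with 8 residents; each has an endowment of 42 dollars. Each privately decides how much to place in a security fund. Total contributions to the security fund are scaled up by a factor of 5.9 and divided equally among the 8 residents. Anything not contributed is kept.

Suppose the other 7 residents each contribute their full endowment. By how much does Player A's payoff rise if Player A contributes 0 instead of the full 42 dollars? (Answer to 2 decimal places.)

11.03 dollars

Switching from a contribution of 42 to 0 lets Player A keep an extra 42 dollars, but lowers the security fund by 42, which costs Player A their own share of that drop: 5.9/8 × 42 = 30.97.
Net gain = 42 − 30.97 = 11.03. The private return per contributed unit (0.7375) is below 1, so free-riding is indeed the best response regardless of what the others do.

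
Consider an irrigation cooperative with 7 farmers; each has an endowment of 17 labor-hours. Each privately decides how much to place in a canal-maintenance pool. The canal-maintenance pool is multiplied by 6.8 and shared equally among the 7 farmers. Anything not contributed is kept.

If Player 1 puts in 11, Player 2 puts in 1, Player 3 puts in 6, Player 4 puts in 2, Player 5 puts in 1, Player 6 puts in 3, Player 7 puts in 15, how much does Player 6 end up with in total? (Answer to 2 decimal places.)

51.89 labor-hours

Total contributed: 11 + 1 + 6 + 2 + 1 + 3 + 15 = 39.
Each receives 6.8 × 39 / 7 = 37.89 from the canal-maintenance pool.
Player 6 keeps 17 − 3 = 14, so Player 6's payoff is 14 + 37.89 = 51.89.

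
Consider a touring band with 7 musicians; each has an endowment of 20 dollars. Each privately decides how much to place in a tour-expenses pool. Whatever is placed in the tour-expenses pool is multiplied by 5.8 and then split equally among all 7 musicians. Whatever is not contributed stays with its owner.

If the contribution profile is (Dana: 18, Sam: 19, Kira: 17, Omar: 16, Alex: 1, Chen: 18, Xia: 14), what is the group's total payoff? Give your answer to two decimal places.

Total contributed: 18 + 19 + 17 + 16 + 1 + 18 + 14 = 103; total kept: 7 × 20 − 103 = 37.
The tour-expenses pool pays out 5.8 × 103 = 597.40 in aggregate.
Group total = 37 + 597.40 = 634.40.

634.40 dollars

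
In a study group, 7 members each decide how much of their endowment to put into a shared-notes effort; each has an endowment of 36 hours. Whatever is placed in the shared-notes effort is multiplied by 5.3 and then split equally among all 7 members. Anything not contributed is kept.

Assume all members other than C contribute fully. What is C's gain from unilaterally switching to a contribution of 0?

Switching from a contribution of 36 to 0 lets C keep an extra 36 hours, but lowers the shared-notes effort by 36, which costs C their own share of that drop: 5.3/7 × 36 = 27.26.
Net gain = 36 − 27.26 = 8.74. The private return per contributed unit (0.7571) is below 1, so free-riding is indeed the best response regardless of what the others do.

8.74 hours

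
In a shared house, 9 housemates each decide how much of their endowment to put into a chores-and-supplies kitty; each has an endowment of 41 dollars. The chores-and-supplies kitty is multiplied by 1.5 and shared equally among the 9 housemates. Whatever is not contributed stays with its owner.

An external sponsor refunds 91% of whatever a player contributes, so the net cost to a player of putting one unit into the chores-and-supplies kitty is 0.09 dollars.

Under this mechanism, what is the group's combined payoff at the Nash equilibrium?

With the mechanism, a contributed unit returns (1.5/9) / 0.09 = 1.8519 per unit of net cost to the contributor — now above 1 — so contributing fully is weakly dominant for every player.
At the Nash equilibrium everyone contributes 41. Group total payoff = 9 × (41 × 0.91 + 1.5 × 41) = 889.29.

889.29 dollars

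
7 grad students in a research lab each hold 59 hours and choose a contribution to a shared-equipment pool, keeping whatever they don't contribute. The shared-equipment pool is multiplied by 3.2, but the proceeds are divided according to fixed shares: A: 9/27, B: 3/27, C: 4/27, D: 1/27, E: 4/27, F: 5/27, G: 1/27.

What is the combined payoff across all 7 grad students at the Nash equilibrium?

542.80 hours

Player j's private return per contributed unit is 3.2 × (j's share). Contributing is weakly dominant for j when that share is at least 1/3.2 = 0.3125, and contributing 0 is dominant otherwise.
The only share above 0.3125 is A's 9/27, contributing 59; the remaining 6 contribute 0. Total contributed: 59.
The shared-equipment pool pays out 3.2 × 59 = 188.80 in total (split across the unequal shares, but the aggregate is all that matters for the group sum).
The 6 free-riders keep 59 each, adding 354. Group total = 354 + 188.80 = 542.80.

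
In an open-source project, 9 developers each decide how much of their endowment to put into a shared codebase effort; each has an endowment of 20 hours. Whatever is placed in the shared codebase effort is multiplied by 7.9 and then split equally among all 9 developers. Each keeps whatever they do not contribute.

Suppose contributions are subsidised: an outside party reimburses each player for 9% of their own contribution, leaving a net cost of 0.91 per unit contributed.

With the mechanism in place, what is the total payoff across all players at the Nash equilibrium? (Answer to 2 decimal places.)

The effective private return is (7.9/9) / 0.91 = 0.9646, which is still under 1, so the mechanism doesn't change anyone's dominant strategy: zero contribution.
Everyone keeps their endowment and the group total is 9 × 20 = 180.

180.00 hours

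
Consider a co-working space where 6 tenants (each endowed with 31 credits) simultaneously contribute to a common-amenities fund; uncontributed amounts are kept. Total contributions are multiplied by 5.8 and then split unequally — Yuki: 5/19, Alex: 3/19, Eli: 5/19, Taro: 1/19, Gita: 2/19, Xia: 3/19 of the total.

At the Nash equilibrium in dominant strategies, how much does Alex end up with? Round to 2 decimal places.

87.78 credits

A player with share s gets back 5.8·s per unit contributed, so full contribution is dominant for anyone with s > 1/5.8 = 0.1724 and zero contribution is dominant for anyone below.
Yuki and Eli clear that bar, contributing 31 each; the remaining 4 contribute 0. Total contributed: 62.
Alex keeps 31 and receives 5.8 × 62 × 3/19 = 56.78 from the common-amenities fund, for a payoff of 87.78.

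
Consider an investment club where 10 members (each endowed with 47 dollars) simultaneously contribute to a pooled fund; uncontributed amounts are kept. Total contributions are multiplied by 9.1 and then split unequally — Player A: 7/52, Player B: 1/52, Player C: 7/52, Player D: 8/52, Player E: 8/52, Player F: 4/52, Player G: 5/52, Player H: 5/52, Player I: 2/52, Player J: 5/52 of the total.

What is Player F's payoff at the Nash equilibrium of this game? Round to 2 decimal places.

For player j, contributing a unit is worthwhile iff 9.1 × (j's share) ≥ 1, i.e. iff j's share is at least 0.1099.
Player A, Player C, Player D and Player E clear that bar, contributing 47 each; the remaining 6 contribute 0. Total contributed: 188.
Player F keeps 47 and receives 9.1 × 188 × 4/52 = 131.60 from the pooled fund, for a payoff of 178.60.

178.60 dollars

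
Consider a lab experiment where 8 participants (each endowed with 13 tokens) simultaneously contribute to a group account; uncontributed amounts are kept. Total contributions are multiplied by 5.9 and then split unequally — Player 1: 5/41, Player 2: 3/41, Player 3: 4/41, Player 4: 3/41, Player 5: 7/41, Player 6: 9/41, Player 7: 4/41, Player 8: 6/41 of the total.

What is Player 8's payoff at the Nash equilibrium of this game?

A player with share s gets back 5.9·s per unit contributed, so full contribution is dominant for anyone with s > 1/5.9 = 0.1695 and zero contribution is dominant for anyone below.
Player 5 and Player 6 are above the threshold, contributing 13 each; the remaining 6 contribute 0. Total contributed: 26.
Player 8 keeps 13 and receives 5.9 × 26 × 6/41 = 22.45 from the group account, for a payoff of 35.45.

35.45 tokens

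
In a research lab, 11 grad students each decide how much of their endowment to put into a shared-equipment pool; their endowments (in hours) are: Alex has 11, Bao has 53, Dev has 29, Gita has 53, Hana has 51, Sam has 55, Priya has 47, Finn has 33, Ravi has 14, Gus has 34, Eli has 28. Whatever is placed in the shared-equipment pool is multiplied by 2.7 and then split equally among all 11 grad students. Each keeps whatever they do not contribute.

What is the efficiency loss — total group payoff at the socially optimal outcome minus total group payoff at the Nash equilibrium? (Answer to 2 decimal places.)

The private return per contributed unit is 2.7/11 = 0.2455 < 1 for every player regardless of endowment, so the Nash equilibrium is zero contribution and the group total is Σ E_j = 11 + 53 + 29 + 53 + 51 + 55 + 47 + 33 + 14 + 34 + 28 = 408.
Each contributed unit returns 2.700 to the group, so the social optimum is full contribution by everyone: group total = 2.700 × 408 = 1101.60.
Efficiency loss = (2.700 − 1) × 408 = 693.60.

693.60 hours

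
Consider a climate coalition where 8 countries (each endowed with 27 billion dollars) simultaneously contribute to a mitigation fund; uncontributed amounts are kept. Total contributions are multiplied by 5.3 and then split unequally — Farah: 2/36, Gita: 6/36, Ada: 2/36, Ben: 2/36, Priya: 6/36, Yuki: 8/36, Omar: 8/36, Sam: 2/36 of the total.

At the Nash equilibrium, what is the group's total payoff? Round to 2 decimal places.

Each unit j contributes comes back to j as 5.3 × (j's share), so j prefers to contribute only if that share exceeds 1/5.3 = 0.1887; otherwise keeping the unit dominates.
Yuki and Omar clear that bar, contributing 27 each; the remaining 6 contribute 0. Total contributed: 54.
The mitigation fund pays out 5.3 × 54 = 286.20 in total (split across the unequal shares, but the aggregate is all that matters for the group sum).
The 6 free-riders keep 27 each, adding 162. Group total = 162 + 286.20 = 448.20.

448.20 billion dollars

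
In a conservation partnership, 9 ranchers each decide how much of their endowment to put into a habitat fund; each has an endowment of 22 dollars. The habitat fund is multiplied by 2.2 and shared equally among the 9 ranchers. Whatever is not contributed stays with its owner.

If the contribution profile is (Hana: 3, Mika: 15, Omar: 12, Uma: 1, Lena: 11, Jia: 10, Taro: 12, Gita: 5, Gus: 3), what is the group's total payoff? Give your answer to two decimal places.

Total contributed: 3 + 15 + 12 + 1 + 11 + 10 + 12 + 5 + 3 = 72; total kept: 9 × 22 − 72 = 126.
The habitat fund pays out 2.2 × 72 = 158.40 in aggregate.
Group total = 126 + 158.40 = 284.40.

284.40 dollars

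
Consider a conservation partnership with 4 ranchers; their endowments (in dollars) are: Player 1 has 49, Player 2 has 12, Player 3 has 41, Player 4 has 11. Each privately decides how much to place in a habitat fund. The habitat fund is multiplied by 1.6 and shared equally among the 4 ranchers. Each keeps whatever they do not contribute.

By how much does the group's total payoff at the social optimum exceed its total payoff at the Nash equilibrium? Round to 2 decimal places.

The private return per contributed unit is 1.6/4 = 0.4000 < 1 for every player regardless of endowment, so the Nash equilibrium is zero contribution and the group total is Σ E_j = 49 + 12 + 41 + 11 = 113.
Each contributed unit returns 1.600 to the group, so the social optimum is full contribution by everyone: group total = 1.600 × 113 = 180.80.
Efficiency loss = (1.600 − 1) × 113 = 67.80.

67.80 dollars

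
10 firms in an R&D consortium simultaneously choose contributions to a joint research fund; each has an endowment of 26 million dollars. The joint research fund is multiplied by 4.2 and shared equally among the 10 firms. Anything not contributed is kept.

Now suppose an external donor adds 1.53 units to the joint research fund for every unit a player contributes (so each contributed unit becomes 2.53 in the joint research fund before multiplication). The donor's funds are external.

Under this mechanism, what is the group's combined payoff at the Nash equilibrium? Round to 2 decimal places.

The effective private return per unit is now 4.2 × 2.53 / 10 = 1.0626 > 1, so every player's dominant strategy flips to full contribution.
At the Nash equilibrium everyone contributes 26. Group total payoff = 4.2 × 2.53 × 260 = 2762.76.

2762.76 million dollars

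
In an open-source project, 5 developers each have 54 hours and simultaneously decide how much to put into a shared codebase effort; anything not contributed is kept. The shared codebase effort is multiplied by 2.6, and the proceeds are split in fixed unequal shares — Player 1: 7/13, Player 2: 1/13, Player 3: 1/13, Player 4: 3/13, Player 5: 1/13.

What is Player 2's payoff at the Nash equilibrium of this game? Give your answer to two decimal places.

64.80 hours

Each unit j contributes comes back to j as 2.6 × (j's share), so j prefers to contribute only if that share exceeds 1/2.6 = 0.3846; otherwise keeping the unit dominates.
Player 1 alone (share 7/13) is above the threshold, contributing 54; the remaining 4 contribute 0. Total contributed: 54.
Player 2 keeps 54 and receives 2.6 × 54 × 1/13 = 10.80 from the shared codebase effort, for a payoff of 64.80.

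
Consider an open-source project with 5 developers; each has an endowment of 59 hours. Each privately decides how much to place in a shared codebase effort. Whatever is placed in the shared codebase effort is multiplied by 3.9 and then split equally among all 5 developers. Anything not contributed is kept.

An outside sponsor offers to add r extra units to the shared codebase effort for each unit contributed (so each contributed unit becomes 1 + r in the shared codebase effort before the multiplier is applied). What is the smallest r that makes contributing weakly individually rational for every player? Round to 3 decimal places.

0.282

With matching at rate r, one contributed unit becomes (1 + r) in the shared codebase effort and returns 3.9 × (1 + r) / 5 to the contributor.
Setting this equal to 1: 1 + r = 5/3.9 = 1.2821.
So the minimum matching rate is r = 1.2821 − 1 = 0.282.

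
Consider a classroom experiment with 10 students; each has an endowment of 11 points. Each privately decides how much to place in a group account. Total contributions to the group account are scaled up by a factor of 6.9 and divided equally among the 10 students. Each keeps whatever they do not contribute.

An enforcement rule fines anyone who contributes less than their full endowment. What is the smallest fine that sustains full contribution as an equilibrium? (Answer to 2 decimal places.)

3.41 points

Given the others contribute fully, the best deviation is to contribute 0 (any partial contribution still incurs the fine and gives up units whose private return 0.6900 is below 1).
Deviating from 11 to 0 saves 11 points but forfeits the deviator's share of the drop in the group account: 6.9/10 × 11 = 7.59.
So the deviation gain is 11 − 7.59 = 3.41, and the fine must be at least 3.41 points to wipe it out.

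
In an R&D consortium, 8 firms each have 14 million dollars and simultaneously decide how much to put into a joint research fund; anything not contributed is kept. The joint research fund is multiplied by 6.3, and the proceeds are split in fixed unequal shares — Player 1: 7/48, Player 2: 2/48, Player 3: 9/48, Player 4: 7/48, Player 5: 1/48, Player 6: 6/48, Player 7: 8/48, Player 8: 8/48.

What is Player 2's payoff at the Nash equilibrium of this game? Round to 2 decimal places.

25.03 million dollars

For player j, contributing a unit is worthwhile iff 6.3 × (j's share) ≥ 1, i.e. iff j's share is at least 0.1587.
The shares above 0.1587 belong to Player 3, Player 7 and Player 8, contributing 14 each; the remaining 5 contribute 0. Total contributed: 42.
Player 2 keeps 14 and receives 6.3 × 42 × 2/48 = 11.03 from the joint research fund, for a payoff of 25.03.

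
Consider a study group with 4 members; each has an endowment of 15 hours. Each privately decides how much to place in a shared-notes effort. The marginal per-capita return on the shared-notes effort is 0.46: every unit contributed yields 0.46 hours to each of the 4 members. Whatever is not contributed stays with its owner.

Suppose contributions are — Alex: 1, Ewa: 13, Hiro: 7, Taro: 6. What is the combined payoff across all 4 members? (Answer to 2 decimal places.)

Total contributed: 1 + 13 + 7 + 6 = 27; total kept: 4 × 15 − 27 = 33.
The shared-notes effort pays out 0.46 × 4 × 27 = 49.68 in aggregate.
Group total = 33 + 49.68 = 82.68.

82.68 hours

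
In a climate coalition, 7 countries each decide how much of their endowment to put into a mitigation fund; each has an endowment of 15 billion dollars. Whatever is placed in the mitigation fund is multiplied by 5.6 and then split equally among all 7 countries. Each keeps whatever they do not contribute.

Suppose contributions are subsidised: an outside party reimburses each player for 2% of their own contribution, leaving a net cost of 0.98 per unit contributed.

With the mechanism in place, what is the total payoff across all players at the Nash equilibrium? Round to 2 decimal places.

105.00 billion dollars

The effective private return is (5.6/7) / 0.98 = 0.8163, which is still under 1, so the mechanism doesn't change anyone's dominant strategy: zero contribution.
At the Nash equilibrium no one contributes; group total payoff = 7 × 15 = 105.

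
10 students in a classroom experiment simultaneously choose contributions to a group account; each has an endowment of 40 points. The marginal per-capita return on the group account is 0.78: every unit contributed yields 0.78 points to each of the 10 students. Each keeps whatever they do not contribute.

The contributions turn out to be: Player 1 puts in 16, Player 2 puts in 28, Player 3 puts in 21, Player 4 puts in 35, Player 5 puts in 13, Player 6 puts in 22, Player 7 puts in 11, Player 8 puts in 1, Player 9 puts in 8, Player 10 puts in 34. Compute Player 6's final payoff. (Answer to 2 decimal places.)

Total contributed: 16 + 28 + 21 + 35 + 13 + 22 + 11 + 1 + 8 + 34 = 189.
Each receives 0.78 × 189 = 147.42 from the group account.
Player 6 keeps 40 − 22 = 18, so Player 6's payoff is 18 + 147.42 = 165.42.

165.42 points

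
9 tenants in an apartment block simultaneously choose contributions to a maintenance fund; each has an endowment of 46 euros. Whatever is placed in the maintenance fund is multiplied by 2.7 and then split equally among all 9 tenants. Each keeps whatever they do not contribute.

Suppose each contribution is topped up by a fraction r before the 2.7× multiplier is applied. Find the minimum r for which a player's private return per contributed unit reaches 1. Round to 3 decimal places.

With matching at rate r, one contributed unit becomes (1 + r) in the maintenance fund and returns 2.7 × (1 + r) / 9 to the contributor.
Setting this equal to 1: 1 + r = 9/2.7 = 3.3333.
So the minimum matching rate is r = 3.3333 − 1 = 2.333.

2.333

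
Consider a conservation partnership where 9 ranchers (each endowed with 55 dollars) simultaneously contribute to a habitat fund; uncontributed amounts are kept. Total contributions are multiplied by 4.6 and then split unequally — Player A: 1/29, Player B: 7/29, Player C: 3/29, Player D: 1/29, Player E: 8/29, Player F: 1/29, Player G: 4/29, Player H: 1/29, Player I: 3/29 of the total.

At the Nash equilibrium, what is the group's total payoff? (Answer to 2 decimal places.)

891.00 dollars

For player j, contributing a unit is worthwhile iff 4.6 × (j's share) ≥ 1, i.e. iff j's share is at least 0.2174.
The shares above 0.2174 belong to Player B and Player E, contributing 55 each; the remaining 7 contribute 0. Total contributed: 110.
The habitat fund pays out 4.6 × 110 = 506.00 in total (split across the unequal shares, but the aggregate is all that matters for the group sum).
The 7 free-riders keep 55 each, adding 385. Group total = 385 + 506.00 = 891.00.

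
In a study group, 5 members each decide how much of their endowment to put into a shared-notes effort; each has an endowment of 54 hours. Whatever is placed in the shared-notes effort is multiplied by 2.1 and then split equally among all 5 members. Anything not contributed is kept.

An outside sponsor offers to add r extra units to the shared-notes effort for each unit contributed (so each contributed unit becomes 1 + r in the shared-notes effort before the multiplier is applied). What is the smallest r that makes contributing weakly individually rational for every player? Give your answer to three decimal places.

1.381

With matching at rate r, one contributed unit becomes (1 + r) in the shared-notes effort and returns 2.1 × (1 + r) / 5 to the contributor.
Setting this equal to 1: 1 + r = 5/2.1 = 2.3810.
So the minimum matching rate is r = 2.3810 − 1 = 1.381.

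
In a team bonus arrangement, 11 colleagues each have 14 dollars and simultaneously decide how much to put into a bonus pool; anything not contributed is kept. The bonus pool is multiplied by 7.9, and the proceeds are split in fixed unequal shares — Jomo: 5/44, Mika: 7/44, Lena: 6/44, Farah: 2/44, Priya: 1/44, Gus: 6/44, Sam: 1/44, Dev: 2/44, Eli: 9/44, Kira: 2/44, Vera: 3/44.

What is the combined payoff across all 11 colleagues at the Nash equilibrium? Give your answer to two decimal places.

540.40 dollars

For player j, contributing a unit is worthwhile iff 7.9 × (j's share) ≥ 1, i.e. iff j's share is at least 0.1266.
Mika, Lena, Gus and Eli clear that bar, contributing 14 each; the remaining 7 contribute 0. Total contributed: 56.
The bonus pool pays out 7.9 × 56 = 442.40 in total (split across the unequal shares, but the aggregate is all that matters for the group sum).
The 7 free-riders keep 14 each, adding 98. Group total = 98 + 442.40 = 540.40.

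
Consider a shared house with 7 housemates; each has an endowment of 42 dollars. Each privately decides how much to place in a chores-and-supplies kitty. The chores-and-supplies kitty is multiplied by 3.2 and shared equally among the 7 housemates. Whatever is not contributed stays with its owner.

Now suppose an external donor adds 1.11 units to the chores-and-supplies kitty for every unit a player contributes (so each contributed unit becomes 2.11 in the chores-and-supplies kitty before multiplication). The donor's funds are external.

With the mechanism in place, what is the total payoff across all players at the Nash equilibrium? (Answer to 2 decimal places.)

With the mechanism, a contributed unit returns 3.2 × 2.11 / 7 = 0.9646 per unit of net cost — still below 1 — so contributing 0 remains dominant for every player.
At the Nash equilibrium no one contributes; group total payoff = 7 × 42 = 294.

294.00 dollars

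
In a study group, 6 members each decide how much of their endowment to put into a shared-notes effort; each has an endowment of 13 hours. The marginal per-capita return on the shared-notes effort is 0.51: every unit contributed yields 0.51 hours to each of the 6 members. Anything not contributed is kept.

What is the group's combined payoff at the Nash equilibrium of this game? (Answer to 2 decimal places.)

The private return per contributed unit is 0.51 < 1, so contributing 0 is dominant for every player. At the Nash equilibrium everyone keeps their 13, and the group total is 6 × 13 = 78.

78.00 hours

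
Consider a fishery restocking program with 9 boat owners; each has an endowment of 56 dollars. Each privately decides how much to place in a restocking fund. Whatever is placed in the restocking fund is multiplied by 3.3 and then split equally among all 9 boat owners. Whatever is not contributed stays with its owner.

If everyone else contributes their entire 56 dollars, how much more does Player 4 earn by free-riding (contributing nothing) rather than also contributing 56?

35.47 dollars

Switching from a contribution of 56 to 0 lets Player 4 keep an extra 56 dollars, but lowers the restocking fund by 56, which costs Player 4 their own share of that drop: 3.3/9 × 56 = 20.53.
Net gain = 56 − 20.53 = 35.47. The private return per contributed unit (0.3667) is below 1, so free-riding is indeed the best response regardless of what the others do.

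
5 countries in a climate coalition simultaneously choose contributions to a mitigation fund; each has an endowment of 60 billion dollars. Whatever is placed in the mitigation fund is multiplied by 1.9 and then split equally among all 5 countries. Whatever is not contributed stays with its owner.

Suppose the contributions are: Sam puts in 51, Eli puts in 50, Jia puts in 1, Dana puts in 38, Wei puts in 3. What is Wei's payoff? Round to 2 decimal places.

111.34 billion dollars

Total contributed: 51 + 50 + 1 + 38 + 3 = 143.
Each receives 1.9 × 143 / 5 = 54.34 from the mitigation fund.
Wei keeps 60 − 3 = 57, so Wei's payoff is 57 + 54.34 = 111.34.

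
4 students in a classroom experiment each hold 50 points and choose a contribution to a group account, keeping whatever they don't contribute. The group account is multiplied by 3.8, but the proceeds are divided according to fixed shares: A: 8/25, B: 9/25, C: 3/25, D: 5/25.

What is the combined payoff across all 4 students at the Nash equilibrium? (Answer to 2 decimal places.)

480.00 points

For player j, contributing a unit is worthwhile iff 3.8 × (j's share) ≥ 1, i.e. iff j's share is at least 0.2632.
The shares above 0.2632 belong to A and B, contributing 50 each; the remaining 2 contribute 0. Total contributed: 100.
The group account pays out 3.8 × 100 = 380.00 in total (split across the unequal shares, but the aggregate is all that matters for the group sum).
The 2 free-riders keep 50 each, adding 100. Group total = 100 + 380.00 = 480.00.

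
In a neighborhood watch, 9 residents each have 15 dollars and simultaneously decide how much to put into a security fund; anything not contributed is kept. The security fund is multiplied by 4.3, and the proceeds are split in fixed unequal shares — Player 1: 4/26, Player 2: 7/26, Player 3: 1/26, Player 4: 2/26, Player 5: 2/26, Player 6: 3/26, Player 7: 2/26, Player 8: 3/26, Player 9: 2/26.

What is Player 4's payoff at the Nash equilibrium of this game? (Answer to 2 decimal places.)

19.96 dollars

For player j, contributing a unit is worthwhile iff 4.3 × (j's share) ≥ 1, i.e. iff j's share is at least 0.2326.
The only share above 0.2326 is Player 2's 7/26, contributing 15; the remaining 8 contribute 0. Total contributed: 15.
Player 4 keeps 15 and receives 4.3 × 15 × 2/26 = 4.96 from the security fund, for a payoff of 19.96.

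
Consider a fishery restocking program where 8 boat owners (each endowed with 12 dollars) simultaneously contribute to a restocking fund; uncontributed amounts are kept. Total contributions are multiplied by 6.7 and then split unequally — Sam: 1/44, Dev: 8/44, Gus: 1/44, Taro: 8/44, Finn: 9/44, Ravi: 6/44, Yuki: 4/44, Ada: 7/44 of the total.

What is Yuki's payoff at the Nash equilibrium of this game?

For player j, contributing a unit is worthwhile iff 6.7 × (j's share) ≥ 1, i.e. iff j's share is at least 0.1493.
Dev, Taro, Finn and Ada clear that bar, contributing 12 each; the remaining 4 contribute 0. Total contributed: 48.
Yuki keeps 12 and receives 6.7 × 48 × 4/44 = 29.24 from the restocking fund, for a payoff of 41.24.

41.24 dollars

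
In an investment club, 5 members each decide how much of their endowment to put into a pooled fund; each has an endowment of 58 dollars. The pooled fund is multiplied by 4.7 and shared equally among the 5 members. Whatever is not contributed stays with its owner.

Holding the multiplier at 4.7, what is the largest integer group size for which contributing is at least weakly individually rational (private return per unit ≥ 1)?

Private return per unit is 4.7/(group size), which is ≥ 1 whenever the group size is ≤ 4.7.
The largest such integer is 4.

4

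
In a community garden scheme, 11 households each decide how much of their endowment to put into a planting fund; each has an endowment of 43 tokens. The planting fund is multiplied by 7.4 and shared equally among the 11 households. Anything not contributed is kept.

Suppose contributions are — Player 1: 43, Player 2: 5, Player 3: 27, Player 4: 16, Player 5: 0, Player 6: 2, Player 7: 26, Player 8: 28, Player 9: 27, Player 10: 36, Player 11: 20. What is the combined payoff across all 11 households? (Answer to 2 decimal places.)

1945.00 tokens

Total contributed: 43 + 5 + 27 + 16 + 0 + 2 + 26 + 28 + 27 + 36 + 20 = 230; total kept: 11 × 43 − 230 = 243.
The planting fund pays out 7.4 × 230 = 1702.00 in aggregate.
Group total = 243 + 1702.00 = 1945.00.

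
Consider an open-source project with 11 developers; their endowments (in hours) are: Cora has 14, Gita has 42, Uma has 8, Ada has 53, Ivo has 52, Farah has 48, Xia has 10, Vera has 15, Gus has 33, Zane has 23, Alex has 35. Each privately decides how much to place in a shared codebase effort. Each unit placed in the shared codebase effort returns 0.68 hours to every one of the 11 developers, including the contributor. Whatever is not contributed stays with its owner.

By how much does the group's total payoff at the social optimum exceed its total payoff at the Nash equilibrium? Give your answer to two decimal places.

The private return per contributed unit is 0.68 < 1 for everyone, so the Nash equilibrium is zero contribution and the group total is Σ E_j = 14 + 42 + 8 + 53 + 52 + 48 + 10 + 15 + 33 + 23 + 35 = 333.
Each contributed unit returns 7.480 to the group, so the social optimum is full contribution by everyone: group total = 7.480 × 333 = 2490.84.
Efficiency loss = (7.480 − 1) × 333 = 2157.84.

2157.84 hours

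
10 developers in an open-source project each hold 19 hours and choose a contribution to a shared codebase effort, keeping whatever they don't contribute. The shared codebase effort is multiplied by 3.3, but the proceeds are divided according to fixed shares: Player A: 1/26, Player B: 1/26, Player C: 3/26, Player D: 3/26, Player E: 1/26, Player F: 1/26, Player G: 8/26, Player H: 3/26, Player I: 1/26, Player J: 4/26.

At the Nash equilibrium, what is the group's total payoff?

A player with share s gets back 3.3·s per unit contributed, so full contribution is dominant for anyone with s > 1/3.3 = 0.3030 and zero contribution is dominant for anyone below.
The only share above 0.3030 is Player G's 8/26, contributing 19; the remaining 9 contribute 0. Total contributed: 19.
The shared codebase effort pays out 3.3 × 19 = 62.70 in total (split across the unequal shares, but the aggregate is all that matters for the group sum).
The 9 free-riders keep 19 each, adding 171. Group total = 171 + 62.70 = 233.70.

233.70 hours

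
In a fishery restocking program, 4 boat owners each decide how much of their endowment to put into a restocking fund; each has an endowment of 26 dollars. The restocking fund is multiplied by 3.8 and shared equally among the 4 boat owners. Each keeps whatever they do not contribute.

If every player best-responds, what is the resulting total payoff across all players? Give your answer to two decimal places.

104.00 dollars

Each contributed unit returns 3.8/4 = 0.9500 to its contributor — below 1 — so contributing 0 is dominant for every player. At the Nash equilibrium everyone keeps their 26, and the group total is 4 × 26 = 104.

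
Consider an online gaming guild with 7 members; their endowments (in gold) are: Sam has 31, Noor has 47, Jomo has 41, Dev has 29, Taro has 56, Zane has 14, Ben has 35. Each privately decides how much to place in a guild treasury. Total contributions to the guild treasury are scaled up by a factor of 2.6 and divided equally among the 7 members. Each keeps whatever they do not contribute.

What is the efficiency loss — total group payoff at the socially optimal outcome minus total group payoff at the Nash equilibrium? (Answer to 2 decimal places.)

The private return per contributed unit is 2.6/7 = 0.3714 < 1 for every player regardless of endowment, so the Nash equilibrium is zero contribution and the group total is Σ E_j = 31 + 47 + 41 + 29 + 56 + 14 + 35 = 253.
Each contributed unit returns 2.600 to the group, so the social optimum is full contribution by everyone: group total = 2.600 × 253 = 657.80.
Efficiency loss = (2.600 − 1) × 253 = 404.80.

404.80 gold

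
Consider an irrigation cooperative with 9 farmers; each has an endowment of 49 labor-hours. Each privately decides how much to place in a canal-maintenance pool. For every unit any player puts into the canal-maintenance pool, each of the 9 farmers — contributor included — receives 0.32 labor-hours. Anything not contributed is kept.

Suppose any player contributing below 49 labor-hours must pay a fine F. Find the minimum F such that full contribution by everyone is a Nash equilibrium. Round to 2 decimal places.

Given the others contribute fully, the best deviation is to contribute 0 (any partial contribution still incurs the fine and gives up units whose private return 0.32 is below 1).
Deviating from 49 to 0 saves 49 labor-hours but forfeits the deviator's share of the drop in the canal-maintenance pool: 0.32 × 49 = 15.68.
So the deviation gain is 49 − 15.68 = 33.32, and the fine must be at least 33.32 labor-hours to wipe it out.

33.32 labor-hours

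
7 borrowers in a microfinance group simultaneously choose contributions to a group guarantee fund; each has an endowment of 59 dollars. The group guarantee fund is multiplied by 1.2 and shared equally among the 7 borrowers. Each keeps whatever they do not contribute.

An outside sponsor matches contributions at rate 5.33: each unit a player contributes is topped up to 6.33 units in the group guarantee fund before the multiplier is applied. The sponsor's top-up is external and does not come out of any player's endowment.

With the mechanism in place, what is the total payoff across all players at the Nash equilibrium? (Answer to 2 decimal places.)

3137.15 dollars

The effective private return per unit is now 1.2 × 6.33 / 7 = 1.0851 > 1, so every player's dominant strategy flips to full contribution.
At the Nash equilibrium everyone contributes 59. Group total payoff = 1.2 × 6.33 × 413 = 3137.15.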